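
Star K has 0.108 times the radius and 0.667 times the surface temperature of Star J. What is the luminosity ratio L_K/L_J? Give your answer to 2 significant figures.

From the Stefan–Boltzmann law, L ∝ R²T⁴, so
L_K/L_J = (R_K/R_J)² (T_K/T_J)⁴ = (0.108)² × (0.667)⁴ = 0.01166 × 0.1979 = 0.002309.

0.0023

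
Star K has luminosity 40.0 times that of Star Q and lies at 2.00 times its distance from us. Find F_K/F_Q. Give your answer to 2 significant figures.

F = L/(4πd²), so F_K/F_Q = (L_K/L_Q) / (d_K/d_Q)²
= 40.0 / (2.00)² = 40.0 / 4.000 = 10.00.

10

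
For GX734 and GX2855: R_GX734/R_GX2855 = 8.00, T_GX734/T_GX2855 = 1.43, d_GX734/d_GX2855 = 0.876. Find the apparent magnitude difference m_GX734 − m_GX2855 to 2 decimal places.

-6.36

L_GX734/L_GX2855 = (8.00)²(1.43)⁴ = 267.6.
F_GX734/F_GX2855 = (L_GX734/L_GX2855)/(d_GX734/d_GX2855)² = 267.6/0.7674 = 348.8.
m_GX734 − m_GX2855 = −2.5 log₁₀(348.8) = -6.36.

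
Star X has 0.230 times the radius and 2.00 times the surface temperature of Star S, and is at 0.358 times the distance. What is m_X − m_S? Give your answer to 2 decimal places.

L_X/L_S = (0.230)²(2.00)⁴ = 0.8464.
F_X/F_S = (L_X/L_S)/(d_X/d_S)² = 0.8464/0.1282 = 6.604.
m_X − m_S = −2.5 log₁₀(6.604) = -2.05.

-2.05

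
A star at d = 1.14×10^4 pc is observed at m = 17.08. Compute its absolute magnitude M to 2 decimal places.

1.80

M = m − 5 log₁₀(d/10 pc) = 17.08 − 5 log₁₀(1.14×10^4/10)
  = 17.08 − 5 × 3.057 = 17.08 − 15.28 = 1.80.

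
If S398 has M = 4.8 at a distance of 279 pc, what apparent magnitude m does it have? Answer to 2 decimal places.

m = M + 5 log₁₀(d/10 pc) = 4.8 + 5 log₁₀(279/10)
  = 4.8 + 5 × 1.446 = 4.8 + 7.23 = 12.03.

12.03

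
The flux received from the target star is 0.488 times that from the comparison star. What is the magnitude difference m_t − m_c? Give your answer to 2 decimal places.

m_t − m_c = −2.5 log₁₀(F_t/F_c) = −2.5 log₁₀(0.488) = −2.5 × (-0.312) = 0.779.

0.78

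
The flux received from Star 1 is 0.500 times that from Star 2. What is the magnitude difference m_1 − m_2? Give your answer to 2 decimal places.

m_1 − m_2 = −2.5 log₁₀(F_1/F_2) = −2.5 log₁₀(0.500) = −2.5 × (-0.301) = 0.753.

0.75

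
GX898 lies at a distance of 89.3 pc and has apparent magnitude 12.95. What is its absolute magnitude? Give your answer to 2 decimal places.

M = m − 5 log₁₀(d/10 pc) = 12.95 − 5 log₁₀(89.3/10)
  = 12.95 − 5 × 0.951 = 12.95 − 4.75 = 8.20.

8.20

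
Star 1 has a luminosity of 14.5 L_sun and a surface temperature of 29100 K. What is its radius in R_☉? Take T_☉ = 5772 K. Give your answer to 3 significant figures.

0.150 R_☉

R/R_☉ = √(L/L_☉) / (T/T_☉)² = √(14.5) / (5.042)²
       = 3.808 / 25.42 = 0.1498.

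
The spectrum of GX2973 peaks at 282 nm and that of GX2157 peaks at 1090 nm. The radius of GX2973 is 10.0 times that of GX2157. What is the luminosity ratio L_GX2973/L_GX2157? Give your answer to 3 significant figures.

2.23×10^4

Wien's law gives T ∝ 1/λ_max, so T_GX2973/T_GX2157 = λ_GX2157/λ_GX2973 = 1090/282 = 3.865.
Then L ∝ R²T⁴ gives L_GX2973/L_GX2157 = (10.0)² × (3.865)⁴ = 100.0 × 223.2 = 2.232×10^4.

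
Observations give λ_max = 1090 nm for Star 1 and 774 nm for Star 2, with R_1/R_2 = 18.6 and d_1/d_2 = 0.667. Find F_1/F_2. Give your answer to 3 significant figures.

198

Wien's law: T_1/T_2 = λ_2/λ_1 = 774/1090 = 0.7101.
L_1/L_2 = (R_1/R_2)²(T_1/T_2)⁴ = (18.6)²(0.7101)⁴ = 87.96.
F_1/F_2 = (L_1/L_2)/(d_1/d_2)² = 87.96/(0.667)² = 197.7.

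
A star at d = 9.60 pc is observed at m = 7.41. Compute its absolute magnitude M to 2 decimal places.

M = m − 5 log₁₀(d/10 pc) = 7.41 − 5 log₁₀(9.60/10)
  = 7.41 − 5 × -0.018 = 7.41 − -0.09 = 7.50.

7.50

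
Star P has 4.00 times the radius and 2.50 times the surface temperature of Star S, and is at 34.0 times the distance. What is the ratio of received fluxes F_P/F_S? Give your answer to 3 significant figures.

L_P/L_S = (R_P/R_S)²(T_P/T_S)⁴ = (4.00)² × (2.50)⁴ = 625.0.
F_P/F_S = (L_P/L_S)/(d_P/d_S)² = 625.0 / (34.0)² = 0.5407.

0.541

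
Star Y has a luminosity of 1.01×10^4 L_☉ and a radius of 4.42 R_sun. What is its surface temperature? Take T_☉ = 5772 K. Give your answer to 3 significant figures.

2.75×10^4 K

T/T_☉ = (L/L_☉)^(1/4) / (R/R_☉)^(1/2)
T = 5772 × (1.01×10^4)^(1/4) / √(4.42) = 5772 × 10.02 / 2.102 = 2.752×10^4 K.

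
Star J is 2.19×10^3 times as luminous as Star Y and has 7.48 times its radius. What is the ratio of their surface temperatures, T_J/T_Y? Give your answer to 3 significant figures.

2.50

L ∝ R²T⁴ gives T ∝ (L/R²)^(1/4), so
T_J/T_Y = (2.19×10^3 / 7.48²)^(1/4) = (39.14)^(1/4) = 2.501.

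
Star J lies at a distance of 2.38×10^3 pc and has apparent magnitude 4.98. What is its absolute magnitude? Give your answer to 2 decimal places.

M = m − 5 log₁₀(d/10 pc) = 4.98 − 5 log₁₀(2.38×10^3/10)
  = 4.98 − 5 × 2.377 = 4.98 − 11.88 = -6.90.

-6.90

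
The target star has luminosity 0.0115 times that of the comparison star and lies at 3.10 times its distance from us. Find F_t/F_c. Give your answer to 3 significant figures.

F = L/(4πd²), so F_t/F_c = (L_t/L_c) / (d_t/d_c)²
= 0.0115 / (3.10)² = 0.0115 / 9.610 = 0.001197.

0.00120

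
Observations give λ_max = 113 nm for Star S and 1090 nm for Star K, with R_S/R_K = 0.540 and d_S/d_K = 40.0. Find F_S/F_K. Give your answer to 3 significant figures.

1.58

Wien's law: T_S/T_K = λ_K/λ_S = 1090/113 = 9.646.
L_S/L_K = (R_S/R_K)²(T_S/T_K)⁴ = (0.540)²(9.646)⁴ = 2525.
F_S/F_K = (L_S/L_K)/(d_S/d_K)² = 2525/(40.0)² = 1.578.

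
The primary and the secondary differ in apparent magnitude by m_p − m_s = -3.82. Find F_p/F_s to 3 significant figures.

F_p/F_s = 10^(−(m_p − m_s)/2.5) = 10^(3.82/2.5) = 10^1.528 = 33.73.

33.7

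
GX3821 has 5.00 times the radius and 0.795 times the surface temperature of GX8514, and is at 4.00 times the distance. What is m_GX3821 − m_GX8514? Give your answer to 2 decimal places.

0.51

L_GX3821/L_GX8514 = (5.00)²(0.795)⁴ = 9.986.
F_GX3821/F_GX8514 = (L_GX3821/L_GX8514)/(d_GX3821/d_GX8514)² = 9.986/16.00 = 0.6241.
m_GX3821 − m_GX8514 = −2.5 log₁₀(0.6241) = 0.51.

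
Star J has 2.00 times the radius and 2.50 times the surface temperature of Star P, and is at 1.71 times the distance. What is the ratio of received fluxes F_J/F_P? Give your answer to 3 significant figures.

L_J/L_P = (R_J/R_P)²(T_J/T_P)⁴ = (2.00)² × (2.50)⁴ = 156.2.
F_J/F_P = (L_J/L_P)/(d_J/d_P)² = 156.2 / (1.71)² = 53.44.

53.4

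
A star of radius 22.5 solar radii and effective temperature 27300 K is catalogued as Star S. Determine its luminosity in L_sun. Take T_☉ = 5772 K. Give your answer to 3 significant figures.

2.53×10^5 L_sun

L/L_☉ = (R/R_☉)² (T/T_☉)⁴ = (22.5)² × (27300/5772)⁴
       = 506.2 × (4.730)⁴ = 506.2 × 500.4 = 2.533×10^5.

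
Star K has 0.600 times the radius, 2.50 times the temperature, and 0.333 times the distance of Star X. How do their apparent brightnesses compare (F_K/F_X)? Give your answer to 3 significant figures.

127

L_K/L_X = (R_K/R_X)²(T_K/T_X)⁴ = (0.600)² × (2.50)⁴ = 14.06.
F_K/F_X = (L_K/L_X)/(d_K/d_X)² = 14.06 / (0.333)² = 126.8.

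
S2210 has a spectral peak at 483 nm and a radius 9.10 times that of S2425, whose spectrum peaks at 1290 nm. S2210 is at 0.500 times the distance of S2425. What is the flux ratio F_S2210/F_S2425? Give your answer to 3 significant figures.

Wien's law: T_S2210/T_S2425 = λ_S2425/λ_S2210 = 1290/483 = 2.671.
L_S2210/L_S2425 = (R_S2210/R_S2425)²(T_S2210/T_S2425)⁴ = (9.10)²(2.671)⁴ = 4214.
F_S2210/F_S2425 = (L_S2210/L_S2425)/(d_S2210/d_S2425)² = 4214/(0.500)² = 1.685×10^4.

1.69×10^4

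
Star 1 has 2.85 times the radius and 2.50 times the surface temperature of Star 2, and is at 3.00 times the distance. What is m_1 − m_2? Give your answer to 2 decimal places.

-3.87

L_1/L_2 = (2.85)²(2.50)⁴ = 317.3.
F_1/F_2 = (L_1/L_2)/(d_1/d_2)² = 317.3/9.000 = 35.25.
m_1 − m_2 = −2.5 log₁₀(35.25) = -3.87.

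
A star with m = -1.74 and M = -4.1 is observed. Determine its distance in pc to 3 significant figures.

29.6 pc

m − M = 5 log₁₀(d/10 pc)
-1.74 − (-4.1) = 2.36 = 5 log₁₀(d/10)
d = 10 × 10^(2.36/5) = 10 × 10^0.472 = 29.65 pc.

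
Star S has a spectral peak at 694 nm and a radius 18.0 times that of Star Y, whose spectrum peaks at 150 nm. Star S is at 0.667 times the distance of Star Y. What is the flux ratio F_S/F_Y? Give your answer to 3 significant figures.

1.59

Wien's law: T_S/T_Y = λ_Y/λ_S = 150/694 = 0.2161.
L_S/L_Y = (R_S/R_Y)²(T_S/T_Y)⁴ = (18.0)²(0.2161)⁴ = 0.7071.
F_S/F_Y = (L_S/L_Y)/(d_S/d_Y)² = 0.7071/(0.667)² = 1.589.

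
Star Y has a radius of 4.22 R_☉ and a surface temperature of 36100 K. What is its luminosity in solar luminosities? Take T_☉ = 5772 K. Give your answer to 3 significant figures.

L/L_☉ = (R/R_☉)² (T/T_☉)⁴ = (4.22)² × (36100/5772)⁴
       = 17.81 × (6.254)⁴ = 17.81 × 1530 = 2.725×10^4.

2.72×10^4 solar luminosities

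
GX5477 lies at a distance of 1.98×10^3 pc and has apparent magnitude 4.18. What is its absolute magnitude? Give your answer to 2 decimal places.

-7.30

M = m − 5 log₁₀(d/10 pc) = 4.18 − 5 log₁₀(1.98×10^3/10)
  = 4.18 − 5 × 2.297 = 4.18 − 11.48 = -7.30.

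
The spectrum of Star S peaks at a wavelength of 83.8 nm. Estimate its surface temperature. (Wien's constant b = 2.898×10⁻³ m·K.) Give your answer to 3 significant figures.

T = b/λ_max = 2.898×10⁻³ / (83.8×10⁻⁹) = 3.458×10^4 K.

3.46×10^4 K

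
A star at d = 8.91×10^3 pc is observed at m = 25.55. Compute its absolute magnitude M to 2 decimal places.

10.80

M = m − 5 log₁₀(d/10 pc) = 25.55 − 5 log₁₀(8.91×10^3/10)
  = 25.55 − 5 × 2.950 = 25.55 − 14.75 = 10.80.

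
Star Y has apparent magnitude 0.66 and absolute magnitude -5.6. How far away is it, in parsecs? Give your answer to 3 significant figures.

179 pc

m − M = 5 log₁₀(d/10 pc)
0.66 − (-5.6) = 6.26 = 5 log₁₀(d/10)
d = 10 × 10^(6.26/5) = 10 × 10^1.252 = 178.6 pc.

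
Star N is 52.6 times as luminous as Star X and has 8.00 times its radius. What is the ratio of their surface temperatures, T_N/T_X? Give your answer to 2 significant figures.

0.95

L ∝ R²T⁴ gives T ∝ (L/R²)^(1/4), so
T_N/T_X = (52.6 / 8.00²)^(1/4) = (0.8219)^(1/4) = 0.9521.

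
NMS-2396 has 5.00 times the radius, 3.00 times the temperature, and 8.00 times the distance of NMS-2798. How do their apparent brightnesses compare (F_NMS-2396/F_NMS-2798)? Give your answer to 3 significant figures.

31.6

L_NMS-2396/L_NMS-2798 = (R_NMS-2396/R_NMS-2798)²(T_NMS-2396/T_NMS-2798)⁴ = (5.00)² × (3.00)⁴ = 2025.
F_NMS-2396/F_NMS-2798 = (L_NMS-2396/L_NMS-2798)/(d_NMS-2396/d_NMS-2798)² = 2025 / (8.00)² = 31.64.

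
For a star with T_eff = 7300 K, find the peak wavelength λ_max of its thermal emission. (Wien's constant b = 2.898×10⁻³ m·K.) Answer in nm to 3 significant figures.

397 nm

λ_max = b/T = 2.898×10⁻³ / 7300 = 3.97×10^-7 m = 397.0 nm.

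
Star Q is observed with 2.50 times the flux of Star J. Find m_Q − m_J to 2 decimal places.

-0.99

m_Q − m_J = −2.5 log₁₀(F_Q/F_J) = −2.5 log₁₀(2.50) = −2.5 × (0.398) = -0.995.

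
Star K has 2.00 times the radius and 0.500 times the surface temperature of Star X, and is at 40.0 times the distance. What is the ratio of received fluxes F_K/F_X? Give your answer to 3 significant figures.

1.56×10^-4

L_K/L_X = (R_K/R_X)²(T_K/T_X)⁴ = (2.00)² × (0.500)⁴ = 0.2500.
F_K/F_X = (L_K/L_X)/(d_K/d_X)² = 0.2500 / (40.0)² = 1.563×10^-4.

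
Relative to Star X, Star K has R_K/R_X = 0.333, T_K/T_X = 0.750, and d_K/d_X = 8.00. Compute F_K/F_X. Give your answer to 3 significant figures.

L_K/L_X = (R_K/R_X)²(T_K/T_X)⁴ = (0.333)² × (0.750)⁴ = 0.03509.
F_K/F_X = (L_K/L_X)/(d_K/d_X)² = 0.03509 / (8.00)² = 5.482×10^-4.

5.48×10^-4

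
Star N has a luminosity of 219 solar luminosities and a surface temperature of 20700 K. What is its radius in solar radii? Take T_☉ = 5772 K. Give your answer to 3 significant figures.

1.15 solar radii

R/R_☉ = √(L/L_☉) / (T/T_☉)² = √(219) / (3.586)²
       = 14.80 / 12.86 = 1.151.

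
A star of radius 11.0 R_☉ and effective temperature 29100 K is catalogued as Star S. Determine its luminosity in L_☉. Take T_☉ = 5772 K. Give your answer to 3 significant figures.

7.82×10^4 L_☉

L/L_☉ = (R/R_☉)² (T/T_☉)⁴ = (11.0)² × (29100/5772)⁴
       = 121.0 × (5.042)⁴ = 121.0 × 646.1 = 7.817×10^4.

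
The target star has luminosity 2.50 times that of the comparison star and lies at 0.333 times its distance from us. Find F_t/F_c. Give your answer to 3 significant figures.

F = L/(4πd²), so F_t/F_c = (L_t/L_c) / (d_t/d_c)²
= 2.50 / (0.333)² = 2.50 / 0.1109 = 22.55.

22.5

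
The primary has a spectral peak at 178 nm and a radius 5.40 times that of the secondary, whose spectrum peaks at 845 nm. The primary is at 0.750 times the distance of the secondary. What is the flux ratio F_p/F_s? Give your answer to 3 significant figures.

Wien's law: T_p/T_s = λ_s/λ_p = 845/178 = 4.747.
L_p/L_s = (R_p/R_s)²(T_p/T_s)⁴ = (5.40)²(4.747)⁴ = 1.481×10^4.
F_p/F_s = (L_p/L_s)/(d_p/d_s)² = 1.481×10^4/(0.750)² = 2.633×10^4.

2.63×10^4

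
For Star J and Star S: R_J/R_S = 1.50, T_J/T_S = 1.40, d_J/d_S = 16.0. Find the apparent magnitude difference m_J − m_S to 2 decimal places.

L_J/L_S = (1.50)²(1.40)⁴ = 8.644.
F_J/F_S = (L_J/L_S)/(d_J/d_S)² = 8.644/256.0 = 0.03376.
m_J − m_S = −2.5 log₁₀(0.03376) = 3.68.

3.68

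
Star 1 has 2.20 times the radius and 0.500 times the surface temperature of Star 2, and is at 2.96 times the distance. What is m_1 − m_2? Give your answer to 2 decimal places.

3.65

L_1/L_2 = (2.20)²(0.500)⁴ = 0.3025.
F_1/F_2 = (L_1/L_2)/(d_1/d_2)² = 0.3025/8.762 = 0.03453.
m_1 − m_2 = −2.5 log₁₀(0.03453) = 3.65.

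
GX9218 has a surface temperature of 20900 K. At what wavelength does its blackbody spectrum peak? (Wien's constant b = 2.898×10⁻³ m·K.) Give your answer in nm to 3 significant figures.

λ_max = b/T = 2.898×10⁻³ / 20900 = 1.39×10^-7 m = 138.7 nm.

139 nm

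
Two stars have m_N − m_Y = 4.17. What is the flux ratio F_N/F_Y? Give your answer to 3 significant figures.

0.0215

F_N/F_Y = 10^(−(m_N − m_Y)/2.5) = 10^(-4.17/2.5) = 10^-1.668 = 0.02148.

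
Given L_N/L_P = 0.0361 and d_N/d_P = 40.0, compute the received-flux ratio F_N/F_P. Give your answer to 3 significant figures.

2.26×10^-5

F = L/(4πd²), so F_N/F_P = (L_N/L_P) / (d_N/d_P)²
= 0.0361 / (40.0)² = 0.0361 / 1600 = 2.256×10^-5.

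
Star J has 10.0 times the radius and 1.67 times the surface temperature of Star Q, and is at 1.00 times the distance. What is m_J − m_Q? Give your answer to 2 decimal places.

-7.23

L_J/L_Q = (10.0)²(1.67)⁴ = 777.8.
F_J/F_Q = (L_J/L_Q)/(d_J/d_Q)² = 777.8/1.000 = 777.8.
m_J − m_Q = −2.5 log₁₀(777.8) = -7.23.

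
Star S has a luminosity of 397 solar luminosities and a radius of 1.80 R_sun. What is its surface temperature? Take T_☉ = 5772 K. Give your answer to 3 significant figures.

1.92×10^4 K

T/T_☉ = (L/L_☉)^(1/4) / (R/R_☉)^(1/2)
T = 5772 × (397)^(1/4) / √(1.80) = 5772 × 4.464 / 1.342 = 1.920×10^4 K.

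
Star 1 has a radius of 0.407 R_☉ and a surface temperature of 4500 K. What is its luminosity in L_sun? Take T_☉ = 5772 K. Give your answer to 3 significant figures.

L/L_☉ = (R/R_☉)² (T/T_☉)⁴ = (0.407)² × (4500/5772)⁴
       = 0.1656 × (0.7796)⁴ = 0.1656 × 0.3694 = 0.06120.

0.0612 L_sun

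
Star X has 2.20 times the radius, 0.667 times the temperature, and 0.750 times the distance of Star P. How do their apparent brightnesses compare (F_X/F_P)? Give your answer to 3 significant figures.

L_X/L_P = (R_X/R_P)²(T_X/T_P)⁴ = (2.20)² × (0.667)⁴ = 0.9580.
F_X/F_P = (L_X/L_P)/(d_X/d_P)² = 0.9580 / (0.750)² = 1.703.

1.70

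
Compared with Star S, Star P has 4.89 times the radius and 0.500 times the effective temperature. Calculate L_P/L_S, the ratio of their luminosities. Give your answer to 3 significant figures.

1.49

From the Stefan–Boltzmann law, L ∝ R²T⁴, so
L_P/L_S = (R_P/R_S)² (T_P/T_S)⁴ = (4.89)² × (0.500)⁴ = 23.91 × 0.06250 = 1.495.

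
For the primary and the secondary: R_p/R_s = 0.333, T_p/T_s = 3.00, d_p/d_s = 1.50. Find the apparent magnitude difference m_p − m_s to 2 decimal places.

-1.50

L_p/L_s = (0.333)²(3.00)⁴ = 8.982.
F_p/F_s = (L_p/L_s)/(d_p/d_s)² = 8.982/2.250 = 3.992.
m_p − m_s = −2.5 log₁₀(3.992) = -1.50.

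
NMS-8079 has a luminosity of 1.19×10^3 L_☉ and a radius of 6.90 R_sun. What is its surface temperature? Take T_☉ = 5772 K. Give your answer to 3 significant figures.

1.29×10^4 K

T/T_☉ = (L/L_☉)^(1/4) / (R/R_☉)^(1/2)
T = 5772 × (1.19×10^3)^(1/4) / √(6.90) = 5772 × 5.873 / 2.627 = 1.291×10^4 K.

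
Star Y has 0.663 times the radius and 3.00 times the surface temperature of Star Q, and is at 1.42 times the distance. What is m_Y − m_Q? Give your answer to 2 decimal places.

-3.12

L_Y/L_Q = (0.663)²(3.00)⁴ = 35.61.
F_Y/F_Q = (L_Y/L_Q)/(d_Y/d_Q)² = 35.61/2.016 = 17.66.
m_Y − m_Q = −2.5 log₁₀(17.66) = -3.12.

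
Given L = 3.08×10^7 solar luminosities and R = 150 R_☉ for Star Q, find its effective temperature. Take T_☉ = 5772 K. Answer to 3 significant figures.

3.51×10^4 K

T/T_☉ = (L/L_☉)^(1/4) / (R/R_☉)^(1/2)
T = 5772 × (3.08×10^7)^(1/4) / √(150) = 5772 × 74.50 / 12.25 = 3.511×10^4 K.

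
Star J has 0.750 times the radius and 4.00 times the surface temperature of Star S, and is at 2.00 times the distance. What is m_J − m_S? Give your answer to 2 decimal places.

L_J/L_S = (0.750)²(4.00)⁴ = 144.0.
F_J/F_S = (L_J/L_S)/(d_J/d_S)² = 144.0/4.000 = 36.00.
m_J − m_S = −2.5 log₁₀(36.00) = -3.89.

-3.89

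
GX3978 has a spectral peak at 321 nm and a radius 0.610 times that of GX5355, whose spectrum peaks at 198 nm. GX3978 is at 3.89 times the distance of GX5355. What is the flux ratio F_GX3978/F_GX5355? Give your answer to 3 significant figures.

0.00356

Wien's law: T_GX3978/T_GX5355 = λ_GX5355/λ_GX3978 = 198/321 = 0.6168.
L_GX3978/L_GX5355 = (R_GX3978/R_GX5355)²(T_GX3978/T_GX5355)⁴ = (0.610)²(0.6168)⁴ = 0.05386.
F_GX3978/F_GX5355 = (L_GX3978/L_GX5355)/(d_GX3978/d_GX5355)² = 0.05386/(3.89)² = 0.003560.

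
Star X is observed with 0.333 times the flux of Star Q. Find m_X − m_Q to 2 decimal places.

1.19

m_X − m_Q = −2.5 log₁₀(F_X/F_Q) = −2.5 log₁₀(0.333) = −2.5 × (-0.478) = 1.194.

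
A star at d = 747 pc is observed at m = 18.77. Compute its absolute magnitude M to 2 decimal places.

9.40

M = m − 5 log₁₀(d/10 pc) = 18.77 − 5 log₁₀(747/10)
  = 18.77 − 5 × 1.873 = 18.77 − 9.37 = 9.40.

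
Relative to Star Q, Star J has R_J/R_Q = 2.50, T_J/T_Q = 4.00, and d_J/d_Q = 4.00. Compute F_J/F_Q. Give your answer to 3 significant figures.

L_J/L_Q = (R_J/R_Q)²(T_J/T_Q)⁴ = (2.50)² × (4.00)⁴ = 1600.
F_J/F_Q = (L_J/L_Q)/(d_J/d_Q)² = 1600 / (4.00)² = 100.0.

100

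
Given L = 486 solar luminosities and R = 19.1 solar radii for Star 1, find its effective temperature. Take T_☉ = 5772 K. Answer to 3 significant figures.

6.20×10^3 K

T/T_☉ = (L/L_☉)^(1/4) / (R/R_☉)^(1/2)
T = 5772 × (486)^(1/4) / √(19.1) = 5772 × 4.695 / 4.370 = 6201 K.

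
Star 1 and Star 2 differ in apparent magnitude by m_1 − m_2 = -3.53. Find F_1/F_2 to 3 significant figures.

25.8

F_1/F_2 = 10^(−(m_1 − m_2)/2.5) = 10^(3.53/2.5) = 10^1.412 = 25.82.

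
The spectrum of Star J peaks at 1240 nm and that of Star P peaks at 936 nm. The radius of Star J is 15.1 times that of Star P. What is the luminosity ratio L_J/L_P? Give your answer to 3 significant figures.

Wien's law gives T ∝ 1/λ_max, so T_J/T_P = λ_P/λ_J = 936/1240 = 0.7548.
Then L ∝ R²T⁴ gives L_J/L_P = (15.1)² × (0.7548)⁴ = 228.0 × 0.3247 = 74.02.

74.0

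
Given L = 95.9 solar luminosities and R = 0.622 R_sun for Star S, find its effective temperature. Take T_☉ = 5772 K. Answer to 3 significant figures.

T/T_☉ = (L/L_☉)^(1/4) / (R/R_☉)^(1/2)
T = 5772 × (95.9)^(1/4) / √(0.622) = 5772 × 3.129 / 0.7887 = 2.290×10^4 K.

2.29×10^4 K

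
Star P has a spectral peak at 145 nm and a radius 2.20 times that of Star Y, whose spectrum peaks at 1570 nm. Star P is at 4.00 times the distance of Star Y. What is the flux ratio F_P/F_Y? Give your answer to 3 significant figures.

4.16×10^3

Wien's law: T_P/T_Y = λ_Y/λ_P = 1570/145 = 10.83.
L_P/L_Y = (R_P/R_Y)²(T_P/T_Y)⁴ = (2.20)²(10.83)⁴ = 6.652×10^4.
F_P/F_Y = (L_P/L_Y)/(d_P/d_Y)² = 6.652×10^4/(4.00)² = 4158.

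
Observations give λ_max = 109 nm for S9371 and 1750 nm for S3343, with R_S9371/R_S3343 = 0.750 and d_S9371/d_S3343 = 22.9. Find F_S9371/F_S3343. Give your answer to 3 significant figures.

71.3

Wien's law: T_S9371/T_S3343 = λ_S3343/λ_S9371 = 1750/109 = 16.06.
L_S9371/L_S3343 = (R_S9371/R_S3343)²(T_S9371/T_S3343)⁴ = (0.750)²(16.06)⁴ = 3.737×10^4.
F_S9371/F_S3343 = (L_S9371/L_S3343)/(d_S9371/d_S3343)² = 3.737×10^4/(22.9)² = 71.27.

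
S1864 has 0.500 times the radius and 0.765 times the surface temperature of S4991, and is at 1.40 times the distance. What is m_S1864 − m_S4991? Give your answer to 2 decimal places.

3.40

L_S1864/L_S4991 = (0.500)²(0.765)⁴ = 0.08562.
F_S1864/F_S4991 = (L_S1864/L_S4991)/(d_S1864/d_S4991)² = 0.08562/1.960 = 0.04368.
m_S1864 − m_S4991 = −2.5 log₁₀(0.04368) = 3.40.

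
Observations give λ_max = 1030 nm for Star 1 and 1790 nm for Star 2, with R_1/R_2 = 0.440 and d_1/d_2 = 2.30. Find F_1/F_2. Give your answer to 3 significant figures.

0.334

Wien's law: T_1/T_2 = λ_2/λ_1 = 1790/1030 = 1.738.
L_1/L_2 = (R_1/R_2)²(T_1/T_2)⁴ = (0.440)²(1.738)⁴ = 1.766.
F_1/F_2 = (L_1/L_2)/(d_1/d_2)² = 1.766/(2.30)² = 0.3338.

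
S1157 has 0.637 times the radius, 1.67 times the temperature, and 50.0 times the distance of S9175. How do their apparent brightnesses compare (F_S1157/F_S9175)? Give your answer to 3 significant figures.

0.00126

L_S1157/L_S9175 = (R_S1157/R_S9175)²(T_S1157/T_S9175)⁴ = (0.637)² × (1.67)⁴ = 3.156.
F_S1157/F_S9175 = (L_S1157/L_S9175)/(d_S1157/d_S9175)² = 3.156 / (50.0)² = 0.001262.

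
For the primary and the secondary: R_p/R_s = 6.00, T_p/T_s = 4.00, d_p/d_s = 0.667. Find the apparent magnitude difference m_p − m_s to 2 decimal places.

L_p/L_s = (6.00)²(4.00)⁴ = 9216.
F_p/F_s = (L_p/L_s)/(d_p/d_s)² = 9216/0.4449 = 2.072×10^4.
m_p − m_s = −2.5 log₁₀(2.072×10^4) = -10.79.

-10.79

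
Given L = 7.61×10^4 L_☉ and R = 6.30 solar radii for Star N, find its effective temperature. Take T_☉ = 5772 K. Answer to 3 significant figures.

3.82×10^4 K

T/T_☉ = (L/L_☉)^(1/4) / (R/R_☉)^(1/2)
T = 5772 × (7.61×10^4)^(1/4) / √(6.30) = 5772 × 16.61 / 2.510 = 3.819×10^4 K.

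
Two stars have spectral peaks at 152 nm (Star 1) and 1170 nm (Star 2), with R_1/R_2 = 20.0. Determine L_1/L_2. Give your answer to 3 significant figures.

1.40×10^6

Wien's law gives T ∝ 1/λ_max, so T_1/T_2 = λ_2/λ_1 = 1170/152 = 7.697.
Then L ∝ R²T⁴ gives L_1/L_2 = (20.0)² × (7.697)⁴ = 400.0 × 3511 = 1.404×10^6.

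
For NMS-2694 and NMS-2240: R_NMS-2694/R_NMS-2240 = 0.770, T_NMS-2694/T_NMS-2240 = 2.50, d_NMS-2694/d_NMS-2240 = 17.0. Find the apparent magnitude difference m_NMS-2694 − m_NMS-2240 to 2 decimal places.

2.74

L_NMS-2694/L_NMS-2240 = (0.770)²(2.50)⁴ = 23.16.
F_NMS-2694/F_NMS-2240 = (L_NMS-2694/L_NMS-2240)/(d_NMS-2694/d_NMS-2240)² = 23.16/289.0 = 0.08014.
m_NMS-2694 − m_NMS-2240 = −2.5 log₁₀(0.08014) = 2.74.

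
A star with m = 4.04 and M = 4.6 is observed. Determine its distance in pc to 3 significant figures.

m − M = 5 log₁₀(d/10 pc)
4.04 − (4.6) = -0.56 = 5 log₁₀(d/10)
d = 10 × 10^(-0.56/5) = 10 × 10^-0.112 = 7.727 pc.

7.73 pc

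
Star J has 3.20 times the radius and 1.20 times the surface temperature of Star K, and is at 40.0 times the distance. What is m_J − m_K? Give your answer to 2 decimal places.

L_J/L_K = (3.20)²(1.20)⁴ = 21.23.
F_J/F_K = (L_J/L_K)/(d_J/d_K)² = 21.23/1600 = 0.01327.
m_J − m_K = −2.5 log₁₀(0.01327) = 4.69.

4.69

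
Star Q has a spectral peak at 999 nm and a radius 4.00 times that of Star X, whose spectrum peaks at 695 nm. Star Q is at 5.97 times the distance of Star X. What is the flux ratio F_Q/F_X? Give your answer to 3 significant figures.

Wien's law: T_Q/T_X = λ_X/λ_Q = 695/999 = 0.6957.
L_Q/L_X = (R_Q/R_X)²(T_Q/T_X)⁴ = (4.00)²(0.6957)⁴ = 3.748.
F_Q/F_X = (L_Q/L_X)/(d_Q/d_X)² = 3.748/(5.97)² = 0.1052.

0.105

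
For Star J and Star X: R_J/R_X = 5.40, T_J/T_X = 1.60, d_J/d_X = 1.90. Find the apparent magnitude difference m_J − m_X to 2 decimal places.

L_J/L_X = (5.40)²(1.60)⁴ = 191.1.
F_J/F_X = (L_J/L_X)/(d_J/d_X)² = 191.1/3.610 = 52.94.
m_J − m_X = −2.5 log₁₀(52.94) = -4.31.

-4.31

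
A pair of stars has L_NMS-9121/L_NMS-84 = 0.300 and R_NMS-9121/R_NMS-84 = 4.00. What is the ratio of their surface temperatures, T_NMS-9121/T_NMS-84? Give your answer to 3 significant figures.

0.370

L ∝ R²T⁴ gives T ∝ (L/R²)^(1/4), so
T_NMS-9121/T_NMS-84 = (0.300 / 4.00²)^(1/4) = (0.01875)^(1/4) = 0.3700.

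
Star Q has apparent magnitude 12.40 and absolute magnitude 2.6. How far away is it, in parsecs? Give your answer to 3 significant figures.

m − M = 5 log₁₀(d/10 pc)
12.40 − (2.6) = 9.80 = 5 log₁₀(d/10)
d = 10 × 10^(9.80/5) = 10 × 10^1.960 = 912.0 pc.

912 pc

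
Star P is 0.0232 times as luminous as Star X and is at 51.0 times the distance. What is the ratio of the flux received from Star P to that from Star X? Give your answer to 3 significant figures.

8.92×10^-6

F = L/(4πd²), so F_P/F_X = (L_P/L_X) / (d_P/d_X)²
= 0.0232 / (51.0)² = 0.0232 / 2601 = 8.920×10^-6.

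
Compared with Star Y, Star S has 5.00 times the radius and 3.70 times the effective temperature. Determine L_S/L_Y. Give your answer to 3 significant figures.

4.69×10^3

From the Stefan–Boltzmann law, L ∝ R²T⁴, so
L_S/L_Y = (R_S/R_Y)² (T_S/T_Y)⁴ = (5.00)² × (3.70)⁴ = 25.00 × 187.4 = 4685.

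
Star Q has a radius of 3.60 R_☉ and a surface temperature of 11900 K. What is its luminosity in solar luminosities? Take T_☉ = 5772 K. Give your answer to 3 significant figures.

L/L_☉ = (R/R_☉)² (T/T_☉)⁴ = (3.60)² × (11900/5772)⁴
       = 12.96 × (2.062)⁴ = 12.96 × 18.07 = 234.1.

234 solar luminosities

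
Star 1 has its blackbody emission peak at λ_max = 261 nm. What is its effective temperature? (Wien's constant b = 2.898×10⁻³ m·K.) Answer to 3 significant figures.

T = b/λ_max = 2.898×10⁻³ / (261×10⁻⁹) = 1.110×10^4 K.

1.11×10^4 K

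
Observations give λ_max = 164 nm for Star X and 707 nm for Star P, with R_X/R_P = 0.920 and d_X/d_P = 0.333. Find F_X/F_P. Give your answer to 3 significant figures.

2.64×10^3

Wien's law: T_X/T_P = λ_P/λ_X = 707/164 = 4.311.
L_X/L_P = (R_X/R_P)²(T_X/T_P)⁴ = (0.920)²(4.311)⁴ = 292.3.
F_X/F_P = (L_X/L_P)/(d_X/d_P)² = 292.3/(0.333)² = 2636.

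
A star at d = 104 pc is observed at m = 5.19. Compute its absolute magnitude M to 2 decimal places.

0.10

M = m − 5 log₁₀(d/10 pc) = 5.19 − 5 log₁₀(104/10)
  = 5.19 − 5 × 1.017 = 5.19 − 5.09 = 0.10.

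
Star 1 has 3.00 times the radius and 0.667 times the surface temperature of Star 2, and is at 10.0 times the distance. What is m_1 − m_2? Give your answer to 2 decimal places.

4.37

L_1/L_2 = (3.00)²(0.667)⁴ = 1.781.
F_1/F_2 = (L_1/L_2)/(d_1/d_2)² = 1.781/100.0 = 0.01781.
m_1 − m_2 = −2.5 log₁₀(0.01781) = 4.37.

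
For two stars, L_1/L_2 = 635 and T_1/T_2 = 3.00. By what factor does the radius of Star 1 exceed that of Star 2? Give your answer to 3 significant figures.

L ∝ R²T⁴ gives R ∝ √L / T², so
R_1/R_2 = √(635) / (3.00)² = 25.20 / 9.000 = 2.800.

2.80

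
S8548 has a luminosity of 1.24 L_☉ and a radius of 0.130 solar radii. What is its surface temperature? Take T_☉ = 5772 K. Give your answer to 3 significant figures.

1.69×10^4 K

T/T_☉ = (L/L_☉)^(1/4) / (R/R_☉)^(1/2)
T = 5772 × (1.24)^(1/4) / √(0.130) = 5772 × 1.055 / 0.3606 = 1.689×10^4 K.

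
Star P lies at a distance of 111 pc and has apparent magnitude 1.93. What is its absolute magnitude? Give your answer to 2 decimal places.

-3.30

M = m − 5 log₁₀(d/10 pc) = 1.93 − 5 log₁₀(111/10)
  = 1.93 − 5 × 1.045 = 1.93 − 5.23 = -3.30.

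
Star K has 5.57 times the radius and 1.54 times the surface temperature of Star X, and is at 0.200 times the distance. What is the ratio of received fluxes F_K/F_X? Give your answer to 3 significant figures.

L_K/L_X = (R_K/R_X)²(T_K/T_X)⁴ = (5.57)² × (1.54)⁴ = 174.5.
F_K/F_X = (L_K/L_X)/(d_K/d_X)² = 174.5 / (0.200)² = 4362.

4.36×10^3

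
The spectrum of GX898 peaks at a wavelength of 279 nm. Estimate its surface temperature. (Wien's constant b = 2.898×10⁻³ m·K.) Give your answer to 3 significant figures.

T = b/λ_max = 2.898×10⁻³ / (279×10⁻⁹) = 1.039×10^4 K.

1.04×10^4 K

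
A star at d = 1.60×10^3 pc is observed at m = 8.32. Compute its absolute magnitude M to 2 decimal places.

M = m − 5 log₁₀(d/10 pc) = 8.32 − 5 log₁₀(1.60×10^3/10)
  = 8.32 − 5 × 2.204 = 8.32 − 11.02 = -2.70.

-2.70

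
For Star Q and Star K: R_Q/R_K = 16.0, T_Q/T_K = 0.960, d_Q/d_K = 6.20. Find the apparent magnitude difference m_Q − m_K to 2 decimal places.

-1.88

L_Q/L_K = (16.0)²(0.960)⁴ = 217.4.
F_Q/F_K = (L_Q/L_K)/(d_Q/d_K)² = 217.4/38.44 = 5.656.
m_Q − m_K = −2.5 log₁₀(5.656) = -1.88.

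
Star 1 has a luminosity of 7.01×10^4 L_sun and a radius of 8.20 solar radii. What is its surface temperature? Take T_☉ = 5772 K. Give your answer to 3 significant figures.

T/T_☉ = (L/L_☉)^(1/4) / (R/R_☉)^(1/2)
T = 5772 × (7.01×10^4)^(1/4) / √(8.20) = 5772 × 16.27 / 2.864 = 3.280×10^4 K.

3.28×10^4 K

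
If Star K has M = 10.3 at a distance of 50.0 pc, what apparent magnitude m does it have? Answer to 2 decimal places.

13.79

m = M + 5 log₁₀(d/10 pc) = 10.3 + 5 log₁₀(50.0/10)
  = 10.3 + 5 × 0.699 = 10.3 + 3.49 = 13.79.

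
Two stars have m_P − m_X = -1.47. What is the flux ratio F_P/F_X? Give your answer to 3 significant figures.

3.87

F_P/F_X = 10^(−(m_P − m_X)/2.5) = 10^(1.47/2.5) = 10^0.588 = 3.873.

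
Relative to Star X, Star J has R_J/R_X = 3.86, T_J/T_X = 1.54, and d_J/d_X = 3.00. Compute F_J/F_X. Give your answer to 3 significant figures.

L_J/L_X = (R_J/R_X)²(T_J/T_X)⁴ = (3.86)² × (1.54)⁴ = 83.80.
F_J/F_X = (L_J/L_X)/(d_J/d_X)² = 83.80 / (3.00)² = 9.311.

9.31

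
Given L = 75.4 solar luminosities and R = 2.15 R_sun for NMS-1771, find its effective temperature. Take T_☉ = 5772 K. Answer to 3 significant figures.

T/T_☉ = (L/L_☉)^(1/4) / (R/R_☉)^(1/2)
T = 5772 × (75.4)^(1/4) / √(2.15) = 5772 × 2.947 / 1.466 = 1.160×10^4 K.

1.16×10^4 K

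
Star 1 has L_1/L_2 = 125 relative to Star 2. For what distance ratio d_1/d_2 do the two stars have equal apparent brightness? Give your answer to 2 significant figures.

11

Equal flux requires L_1/d_1² = L_2/d_2², so d_1/d_2 = √(L_1/L_2)
= √(125) = 11.18.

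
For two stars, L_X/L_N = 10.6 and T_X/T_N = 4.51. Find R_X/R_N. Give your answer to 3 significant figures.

0.160

L ∝ R²T⁴ gives R ∝ √L / T², so
R_X/R_N = √(10.6) / (4.51)² = 3.256 / 20.34 = 0.1601.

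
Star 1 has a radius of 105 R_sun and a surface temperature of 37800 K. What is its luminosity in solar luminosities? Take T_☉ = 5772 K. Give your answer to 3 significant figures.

2.03×10^7 solar luminosities

L/L_☉ = (R/R_☉)² (T/T_☉)⁴ = (105)² × (37800/5772)⁴
       = 1.102×10^4 × (6.549)⁴ = 1.102×10^4 × 1839 = 2.028×10^7.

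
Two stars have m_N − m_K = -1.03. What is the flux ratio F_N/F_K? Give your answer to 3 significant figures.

F_N/F_K = 10^(−(m_N − m_K)/2.5) = 10^(1.03/2.5) = 10^0.412 = 2.582.

2.58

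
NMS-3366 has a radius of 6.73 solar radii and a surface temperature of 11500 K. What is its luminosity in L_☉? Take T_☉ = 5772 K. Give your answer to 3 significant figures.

714 L_☉

L/L_☉ = (R/R_☉)² (T/T_☉)⁴ = (6.73)² × (11500/5772)⁴
       = 45.29 × (1.992)⁴ = 45.29 × 15.76 = 713.7.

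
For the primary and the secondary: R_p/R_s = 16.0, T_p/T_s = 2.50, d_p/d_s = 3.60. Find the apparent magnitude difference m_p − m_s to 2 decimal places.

-7.22

L_p/L_s = (16.0)²(2.50)⁴ = 1.000×10^4.
F_p/F_s = (L_p/L_s)/(d_p/d_s)² = 1.000×10^4/12.96 = 771.6.
m_p − m_s = −2.5 log₁₀(771.6) = -7.22.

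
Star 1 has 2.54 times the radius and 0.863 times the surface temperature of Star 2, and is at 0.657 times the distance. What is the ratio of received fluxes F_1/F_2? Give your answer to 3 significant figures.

8.29

L_1/L_2 = (R_1/R_2)²(T_1/T_2)⁴ = (2.54)² × (0.863)⁴ = 3.579.
F_1/F_2 = (L_1/L_2)/(d_1/d_2)² = 3.579 / (0.657)² = 8.290.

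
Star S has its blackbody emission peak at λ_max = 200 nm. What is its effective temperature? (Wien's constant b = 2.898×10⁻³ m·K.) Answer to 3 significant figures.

1.45×10^4 K

T = b/λ_max = 2.898×10⁻³ / (200×10⁻⁹) = 1.449×10^4 K.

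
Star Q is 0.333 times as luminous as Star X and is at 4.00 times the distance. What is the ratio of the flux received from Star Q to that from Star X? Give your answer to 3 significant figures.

0.0208

F = L/(4πd²), so F_Q/F_X = (L_Q/L_X) / (d_Q/d_X)²
= 0.333 / (4.00)² = 0.333 / 16.00 = 0.02081.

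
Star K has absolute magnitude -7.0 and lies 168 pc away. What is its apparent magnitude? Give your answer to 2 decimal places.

m = M + 5 log₁₀(d/10 pc) = -7.0 + 5 log₁₀(168/10)
  = -7.0 + 5 × 1.225 = -7.0 + 6.13 = -0.87.

-0.87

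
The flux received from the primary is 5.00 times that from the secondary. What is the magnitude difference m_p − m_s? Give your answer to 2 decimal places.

m_p − m_s = −2.5 log₁₀(F_p/F_s) = −2.5 log₁₀(5.00) = −2.5 × (0.699) = -1.747.

-1.75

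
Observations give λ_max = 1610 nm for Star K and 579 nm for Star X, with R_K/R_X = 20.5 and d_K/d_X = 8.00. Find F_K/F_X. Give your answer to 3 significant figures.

Wien's law: T_K/T_X = λ_X/λ_K = 579/1610 = 0.3596.
L_K/L_X = (R_K/R_X)²(T_K/T_X)⁴ = (20.5)²(0.3596)⁴ = 7.029.
F_K/F_X = (L_K/L_X)/(d_K/d_X)² = 7.029/(8.00)² = 0.1098.

0.110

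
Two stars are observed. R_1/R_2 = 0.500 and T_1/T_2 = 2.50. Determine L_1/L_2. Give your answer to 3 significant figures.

9.77

From the Stefan–Boltzmann law, L ∝ R²T⁴, so
L_1/L_2 = (R_1/R_2)² (T_1/T_2)⁴ = (0.500)² × (2.50)⁴ = 0.2500 × 39.06 = 9.766.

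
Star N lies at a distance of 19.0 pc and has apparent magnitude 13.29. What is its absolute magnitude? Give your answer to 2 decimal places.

11.90

M = m − 5 log₁₀(d/10 pc) = 13.29 − 5 log₁₀(19.0/10)
  = 13.29 − 5 × 0.279 = 13.29 − 1.39 = 11.90.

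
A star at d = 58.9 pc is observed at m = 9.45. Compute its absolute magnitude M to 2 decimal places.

5.60

M = m − 5 log₁₀(d/10 pc) = 9.45 − 5 log₁₀(58.9/10)
  = 9.45 − 5 × 0.770 = 9.45 − 3.85 = 5.60.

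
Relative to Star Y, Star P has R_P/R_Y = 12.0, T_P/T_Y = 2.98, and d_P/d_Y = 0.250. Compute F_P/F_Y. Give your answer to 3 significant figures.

1.82×10^5

L_P/L_Y = (R_P/R_Y)²(T_P/T_Y)⁴ = (12.0)² × (2.98)⁴ = 1.136×10^4.
F_P/F_Y = (L_P/L_Y)/(d_P/d_Y)² = 1.136×10^4 / (0.250)² = 1.817×10^5.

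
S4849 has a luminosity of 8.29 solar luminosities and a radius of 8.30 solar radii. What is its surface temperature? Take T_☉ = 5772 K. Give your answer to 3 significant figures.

T/T_☉ = (L/L_☉)^(1/4) / (R/R_☉)^(1/2)
T = 5772 × (8.29)^(1/4) / √(8.30) = 5772 × 1.697 / 2.881 = 3400 K.

3.40×10^3 K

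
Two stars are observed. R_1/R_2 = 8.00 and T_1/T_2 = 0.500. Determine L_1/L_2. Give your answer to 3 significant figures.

From the Stefan–Boltzmann law, L ∝ R²T⁴, so
L_1/L_2 = (R_1/R_2)² (T_1/T_2)⁴ = (8.00)² × (0.500)⁴ = 64.00 × 0.06250 = 4.000.

4.00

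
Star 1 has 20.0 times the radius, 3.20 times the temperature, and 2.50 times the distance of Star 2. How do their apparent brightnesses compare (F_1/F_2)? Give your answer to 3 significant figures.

6.71×10^3

L_1/L_2 = (R_1/R_2)²(T_1/T_2)⁴ = (20.0)² × (3.20)⁴ = 4.194×10^4.
F_1/F_2 = (L_1/L_2)/(d_1/d_2)² = 4.194×10^4 / (2.50)² = 6711.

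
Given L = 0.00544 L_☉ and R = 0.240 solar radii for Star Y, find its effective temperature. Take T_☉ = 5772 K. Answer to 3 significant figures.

3.20×10^3 K

T/T_☉ = (L/L_☉)^(1/4) / (R/R_☉)^(1/2)
T = 5772 × (0.00544)^(1/4) / √(0.240) = 5772 × 0.2716 / 0.4899 = 3200 K.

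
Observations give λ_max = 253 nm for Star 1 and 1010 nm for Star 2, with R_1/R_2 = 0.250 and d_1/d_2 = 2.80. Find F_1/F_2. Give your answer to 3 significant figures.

Wien's law: T_1/T_2 = λ_2/λ_1 = 1010/253 = 3.992.
L_1/L_2 = (R_1/R_2)²(T_1/T_2)⁴ = (0.250)²(3.992)⁴ = 15.87.
F_1/F_2 = (L_1/L_2)/(d_1/d_2)² = 15.87/(2.80)² = 2.025.

2.02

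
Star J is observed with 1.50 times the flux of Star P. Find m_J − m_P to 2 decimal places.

-0.44

m_J − m_P = −2.5 log₁₀(F_J/F_P) = −2.5 log₁₀(1.50) = −2.5 × (0.176) = -0.440.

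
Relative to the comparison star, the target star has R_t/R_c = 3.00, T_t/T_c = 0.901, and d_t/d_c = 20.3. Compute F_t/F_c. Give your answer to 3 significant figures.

0.0144

L_t/L_c = (R_t/R_c)²(T_t/T_c)⁴ = (3.00)² × (0.901)⁴ = 5.931.
F_t/F_c = (L_t/L_c)/(d_t/d_c)² = 5.931 / (20.3)² = 0.01439.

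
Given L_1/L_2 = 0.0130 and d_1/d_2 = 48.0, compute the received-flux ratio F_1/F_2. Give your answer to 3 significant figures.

F = L/(4πd²), so F_1/F_2 = (L_1/L_2) / (d_1/d_2)²
= 0.0130 / (48.0)² = 0.0130 / 2304 = 5.642×10^-6.

5.64×10^-6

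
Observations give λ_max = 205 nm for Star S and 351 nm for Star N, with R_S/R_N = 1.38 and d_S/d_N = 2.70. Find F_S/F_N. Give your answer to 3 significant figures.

Wien's law: T_S/T_N = λ_N/λ_S = 351/205 = 1.712.
L_S/L_N = (R_S/R_N)²(T_S/T_N)⁴ = (1.38)²(1.712)⁴ = 16.37.
F_S/F_N = (L_S/L_N)/(d_S/d_N)² = 16.37/(2.70)² = 2.245.

2.25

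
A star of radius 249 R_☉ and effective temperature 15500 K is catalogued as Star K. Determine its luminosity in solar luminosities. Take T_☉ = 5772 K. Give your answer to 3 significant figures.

3.22×10^6 solar luminosities

L/L_☉ = (R/R_☉)² (T/T_☉)⁴ = (249)² × (15500/5772)⁴
       = 6.200×10^4 × (2.685)⁴ = 6.200×10^4 × 52.00 = 3.224×10^6.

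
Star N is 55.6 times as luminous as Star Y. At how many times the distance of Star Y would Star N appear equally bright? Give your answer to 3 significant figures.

Equal flux requires L_N/d_N² = L_Y/d_Y², so d_N/d_Y = √(L_N/L_Y)
= √(55.6) = 7.457.

7.46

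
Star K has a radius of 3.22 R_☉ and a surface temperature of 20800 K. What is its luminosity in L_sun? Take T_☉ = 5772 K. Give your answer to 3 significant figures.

1.75×10^3 L_sun

L/L_☉ = (R/R_☉)² (T/T_☉)⁴ = (3.22)² × (20800/5772)⁴
       = 10.37 × (3.604)⁴ = 10.37 × 168.6 = 1748.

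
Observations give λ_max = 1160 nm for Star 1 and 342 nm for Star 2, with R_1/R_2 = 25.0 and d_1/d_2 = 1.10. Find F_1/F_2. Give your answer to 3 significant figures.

Wien's law: T_1/T_2 = λ_2/λ_1 = 342/1160 = 0.2948.
L_1/L_2 = (R_1/R_2)²(T_1/T_2)⁴ = (25.0)²(0.2948)⁴ = 4.722.
F_1/F_2 = (L_1/L_2)/(d_1/d_2)² = 4.722/(1.10)² = 3.903.

3.90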